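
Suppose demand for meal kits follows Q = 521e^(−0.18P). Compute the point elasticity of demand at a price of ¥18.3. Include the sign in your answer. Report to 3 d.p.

-3.294

At P = 18.3, Q = 19.332.
dQ/dP = −0.18·521e^(−0.18P) = −0.18Q = -3.480.
ε = (dQ/dP)(P/Q) = (-3.480)(18.3/19.332).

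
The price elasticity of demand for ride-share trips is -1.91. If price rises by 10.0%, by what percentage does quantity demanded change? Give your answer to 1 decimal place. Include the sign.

%ΔQ ≈ ε × %ΔP = (-1.91)(10.0%) = -19.10%.

-19.1%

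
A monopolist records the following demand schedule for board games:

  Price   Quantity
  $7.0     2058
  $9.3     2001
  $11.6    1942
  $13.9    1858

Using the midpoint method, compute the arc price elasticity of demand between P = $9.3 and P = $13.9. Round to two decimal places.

-0.19

At P = 9.3, Q = 2001; at P = 13.9, Q = 1858.
ΔQ = -143, ΔP = 4.6. Midpoints: P̄ = 11.60, Q̄ = 1929.5.
ε = (ΔQ/ΔP)(P̄/Q̄) = (-143/4.6)(11.60/1929.5).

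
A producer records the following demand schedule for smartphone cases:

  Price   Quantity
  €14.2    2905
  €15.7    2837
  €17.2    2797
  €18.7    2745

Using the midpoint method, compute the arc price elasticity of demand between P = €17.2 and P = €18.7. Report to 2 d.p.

At P = 17.2, Q = 2797; at P = 18.7, Q = 2745.
ΔQ = -52, ΔP = 1.5. Midpoints: P̄ = 17.95, Q̄ = 2771.0.
ε = (ΔQ/ΔP)(P̄/Q̄) = (-52/1.5)(17.95/2771.0).

-0.22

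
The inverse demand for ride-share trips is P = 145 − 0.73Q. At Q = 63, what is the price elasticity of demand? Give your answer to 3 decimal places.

At Q = 63, P = 145 − 0.73(63) = 99.01.
dP/dQ = −0.73, so dQ/dP = 1/(−0.73) = -1.370.
ε = (dQ/dP)(P/Q) = (-1.370)(99.01/63).

-2.153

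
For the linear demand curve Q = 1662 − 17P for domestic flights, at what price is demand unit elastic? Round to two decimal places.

For linear demand Q = a − bP, ε = −bP/(a − bP). |ε| = 1 when bP = a − bP, i.e. P = a/(2b).
P = 1662/(2·17) = 1662/34 = 48.8824.

48.88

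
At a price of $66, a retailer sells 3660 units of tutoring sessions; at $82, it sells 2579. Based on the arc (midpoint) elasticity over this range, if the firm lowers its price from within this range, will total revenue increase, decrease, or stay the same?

increase

Arc ε = (-1081/16)(74.00/3119.5) ≈ -1.603.
|ε| = 1.60 > 1, so demand is elastic. A price cut therefore raises total revenue.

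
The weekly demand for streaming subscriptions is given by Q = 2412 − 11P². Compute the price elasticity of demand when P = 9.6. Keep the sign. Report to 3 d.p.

At P = 9.6, Q = 1398.240.
dQ/dP = −22P = -211.200.
ε = (dQ/dP)(P/Q) = (-211.200)(9.6/1398.240).

-1.450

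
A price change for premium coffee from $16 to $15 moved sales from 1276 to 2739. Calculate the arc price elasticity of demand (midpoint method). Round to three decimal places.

-11.296

ΔQ = 2739 − 1276 = 1463; ΔP = 15 − 16 = -1.
Midpoints: P̄ = 15.50, Q̄ = 2007.5.
ε = (ΔQ/ΔP)(P̄/Q̄) = (1463/-1)(15.50/2007.5).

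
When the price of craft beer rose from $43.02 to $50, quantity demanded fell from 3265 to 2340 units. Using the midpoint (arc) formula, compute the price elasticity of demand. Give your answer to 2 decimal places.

ΔQ = 2340 − 3265 = -925; ΔP = 50 − 43.02 = 6.98.
Midpoints: P̄ = 46.51, Q̄ = 2802.5.
ε = (ΔQ/ΔP)(P̄/Q̄) = (-925/6.98)(46.51/2802.5).

-2.20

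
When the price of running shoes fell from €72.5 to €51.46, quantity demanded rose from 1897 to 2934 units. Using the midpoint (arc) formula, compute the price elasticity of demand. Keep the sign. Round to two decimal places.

-1.26

ΔQ = 2934 − 1897 = 1037; ΔP = 51.46 − 72.5 = -21.04.
Midpoints: P̄ = 61.98, Q̄ = 2415.5.
ε = (ΔQ/ΔP)(P̄/Q̄) = (1037/-21.04)(61.98/2415.5).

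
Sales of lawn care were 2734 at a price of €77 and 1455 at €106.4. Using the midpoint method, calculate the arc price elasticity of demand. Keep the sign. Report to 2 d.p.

-1.90

ΔQ = 1455 − 2734 = -1279; ΔP = 106.4 − 77 = 29.4.
Midpoints: P̄ = 91.70, Q̄ = 2094.5.
ε = (ΔQ/ΔP)(P̄/Q̄) = (-1279/29.4)(91.70/2094.5).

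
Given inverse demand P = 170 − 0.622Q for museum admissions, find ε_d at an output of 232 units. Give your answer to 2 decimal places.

At Q = 232, P = 170 − 0.622(232) = 25.70.
dP/dQ = −0.622, so dQ/dP = 1/(−0.622) = -1.608.
ε = (dQ/dP)(P/Q) = (-1.608)(25.70/232).

-0.18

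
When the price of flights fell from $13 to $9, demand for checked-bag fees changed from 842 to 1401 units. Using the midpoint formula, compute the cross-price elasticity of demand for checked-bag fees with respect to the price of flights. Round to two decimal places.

ΔQ_x = 1401 − 842 = 559; ΔP_y = 9 − 13 = -4.
Midpoints: P̄_y = 11.00, Q̄_x = 1121.5.
ε_xy = (ΔQ_x/ΔP_y)(P̄_y/Q̄_x) = (559/-4)(11.00/1121.5).

-1.37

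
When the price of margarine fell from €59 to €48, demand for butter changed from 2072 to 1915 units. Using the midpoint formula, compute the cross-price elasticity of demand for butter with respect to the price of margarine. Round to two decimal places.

ΔQ_x = 1915 − 2072 = -157; ΔP_y = 48 − 59 = -11.
Midpoints: P̄_y = 53.50, Q̄_x = 1993.5.
ε_xy = (ΔQ_x/ΔP_y)(P̄_y/Q̄_x) = (-157/-11)(53.50/1993.5).
ε_xy > 0, so the goods are substitutes.

0.38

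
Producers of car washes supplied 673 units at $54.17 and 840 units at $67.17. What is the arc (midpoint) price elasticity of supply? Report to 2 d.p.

ΔQ = 840 − 673 = 167; ΔP = 67.17 − 54.17 = 13.
Midpoints: P̄ = 60.67, Q̄ = 756.5.
ε_s = (ΔQ/ΔP)(P̄/Q̄) = (167/13)(60.67/756.5).

1.03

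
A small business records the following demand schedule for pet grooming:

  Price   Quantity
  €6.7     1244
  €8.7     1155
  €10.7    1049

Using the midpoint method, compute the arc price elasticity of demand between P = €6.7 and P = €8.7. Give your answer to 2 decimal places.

-0.29

At P = 6.7, Q = 1244; at P = 8.7, Q = 1155.
ΔQ = -89, ΔP = 2.0. Midpoints: P̄ = 7.70, Q̄ = 1199.5.
ε = (ΔQ/ΔP)(P̄/Q̄) = (-89/2.0)(7.70/1199.5).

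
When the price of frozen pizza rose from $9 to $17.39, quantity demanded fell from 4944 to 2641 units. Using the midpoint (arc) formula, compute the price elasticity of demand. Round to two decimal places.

-0.96

ΔQ = 2641 − 4944 = -2303; ΔP = 17.39 − 9 = 8.39.
Midpoints: P̄ = 13.20, Q̄ = 3792.5.
ε = (ΔQ/ΔP)(P̄/Q̄) = (-2303/8.39)(13.20/3792.5).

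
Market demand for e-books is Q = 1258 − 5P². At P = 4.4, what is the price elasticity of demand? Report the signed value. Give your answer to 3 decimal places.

-0.167

At P = 4.4, Q = 1161.200.
dQ/dP = −10P = -44.
ε = (dQ/dP)(P/Q) = (-44)(4.4/1161.200).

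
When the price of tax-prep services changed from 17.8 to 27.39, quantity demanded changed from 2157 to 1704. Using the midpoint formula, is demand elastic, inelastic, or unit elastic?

Arc ε ≈ -0.553.
|ε| = 0.55 < 1.

inelastic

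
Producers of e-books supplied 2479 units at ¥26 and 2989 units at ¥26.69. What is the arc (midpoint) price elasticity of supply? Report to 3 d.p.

7.122

ΔQ = 2989 − 2479 = 510; ΔP = 26.69 − 26 = 0.69.
Midpoints: P̄ = 26.34, Q̄ = 2734.0.
ε_s = (ΔQ/ΔP)(P̄/Q̄) = (510/0.69)(26.34/2734.0).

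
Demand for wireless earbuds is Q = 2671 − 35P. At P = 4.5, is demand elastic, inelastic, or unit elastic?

Q = 2513.500, dQ/dP = -35.
ε = (dQ/dP)(P/Q) ≈ -0.063.
|ε| = 0.06 < 1.

inelastic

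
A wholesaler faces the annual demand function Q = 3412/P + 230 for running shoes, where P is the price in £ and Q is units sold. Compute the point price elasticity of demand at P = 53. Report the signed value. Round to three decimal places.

At P = 53, Q = 294.377.
dQ/dP = −3412/P² = -1.215.
ε = (dQ/dP)(P/Q) = (-1.215)(53/294.377).

-0.219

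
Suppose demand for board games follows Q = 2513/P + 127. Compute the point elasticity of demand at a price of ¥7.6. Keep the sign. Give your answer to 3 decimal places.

At P = 7.6, Q = 457.658.
dQ/dP = −2513/P² = -43.508.
ε = (dQ/dP)(P/Q) = (-43.508)(7.6/457.658).
|ε| < 1, so demand is inelastic at this price.

-0.723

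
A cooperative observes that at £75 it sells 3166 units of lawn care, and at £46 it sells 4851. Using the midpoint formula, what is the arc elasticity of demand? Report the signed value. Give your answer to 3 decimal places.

-0.877

ΔQ = 4851 − 3166 = 1685; ΔP = 46 − 75 = -29.
Midpoints: P̄ = 60.50, Q̄ = 4008.5.
ε = (ΔQ/ΔP)(P̄/Q̄) = (1685/-29)(60.50/4008.5).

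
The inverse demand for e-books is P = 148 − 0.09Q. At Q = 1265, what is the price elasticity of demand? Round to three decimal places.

-0.300

At Q = 1265, P = 148 − 0.09(1265) = 34.15.
dP/dQ = −0.09, so dQ/dP = 1/(−0.09) = -11.111.
ε = (dQ/dP)(P/Q) = (-11.111)(34.15/1265).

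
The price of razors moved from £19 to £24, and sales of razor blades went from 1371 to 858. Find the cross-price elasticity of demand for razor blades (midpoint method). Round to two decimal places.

ΔQ_x = 858 − 1371 = -513; ΔP_y = 24 − 19 = 5.
Midpoints: P̄_y = 21.50, Q̄_x = 1114.5.
ε_xy = (ΔQ_x/ΔP_y)(P̄_y/Q̄_x) = (-513/5)(21.50/1114.5).

-1.98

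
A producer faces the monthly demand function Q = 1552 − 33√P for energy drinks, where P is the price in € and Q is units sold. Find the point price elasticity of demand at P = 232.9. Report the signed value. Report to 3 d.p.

-0.240

At P = 232.9, Q = 1048.385.
dQ/dP = −33/(2√P) = -1.081.
ε = (dQ/dP)(P/Q) = (-1.081)(232.9/1048.385).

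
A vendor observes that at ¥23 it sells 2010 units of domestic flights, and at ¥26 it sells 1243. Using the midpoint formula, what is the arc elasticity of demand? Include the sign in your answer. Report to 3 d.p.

-3.851

ΔQ = 1243 − 2010 = -767; ΔP = 26 − 23 = 3.
Midpoints: P̄ = 24.50, Q̄ = 1626.5.
ε = (ΔQ/ΔP)(P̄/Q̄) = (-767/3)(24.50/1626.5).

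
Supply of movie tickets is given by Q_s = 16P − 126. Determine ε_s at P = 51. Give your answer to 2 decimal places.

At P = 51, Q_s = 690.
dQ_s/dP = 16.
ε_s = (dQ_s/dP)(P/Q_s) = (16)(51/690).

1.18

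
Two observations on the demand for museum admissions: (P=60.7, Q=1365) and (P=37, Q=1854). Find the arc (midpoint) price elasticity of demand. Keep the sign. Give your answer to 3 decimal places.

-0.626

ΔQ = 1854 − 1365 = 489; ΔP = 37 − 60.7 = -23.7.
Midpoints: P̄ = 48.85, Q̄ = 1609.5.
ε = (ΔQ/ΔP)(P̄/Q̄) = (489/-23.7)(48.85/1609.5).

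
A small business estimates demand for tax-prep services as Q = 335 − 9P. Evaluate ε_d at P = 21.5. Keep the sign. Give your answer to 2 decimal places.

-1.37

At P = 21.5, Q = 141.500.
dQ/dP = −9.
ε = (dQ/dP)(P/Q) = (-9)(21.5/141.500).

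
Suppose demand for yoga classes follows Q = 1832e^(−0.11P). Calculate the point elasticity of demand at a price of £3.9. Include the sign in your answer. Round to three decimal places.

-0.429

At P = 3.9, Q = 1192.925.
dQ/dP = −0.11·1832e^(−0.11P) = −0.11Q = -131.222.
ε = (dQ/dP)(P/Q) = (-131.222)(3.9/1192.925).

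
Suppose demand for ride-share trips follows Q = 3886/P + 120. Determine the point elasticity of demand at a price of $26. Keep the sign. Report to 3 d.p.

At P = 26, Q = 269.462.
dQ/dP = −3886/P² = -5.749.
ε = (dQ/dP)(P/Q) = (-5.749)(26/269.462).

-0.555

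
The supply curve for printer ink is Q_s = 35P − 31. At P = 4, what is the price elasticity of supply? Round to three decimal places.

At P = 4, Q_s = 109.
dQ_s/dP = 35.
ε_s = (dQ_s/dP)(P/Q_s) = (35)(4/109).

1.284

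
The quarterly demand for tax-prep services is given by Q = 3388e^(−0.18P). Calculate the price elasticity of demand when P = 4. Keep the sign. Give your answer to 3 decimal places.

-0.720

At P = 4, Q = 1649.117.
dQ/dP = −0.18·3388e^(−0.18P) = −0.18Q = -296.841.
ε = (dQ/dP)(P/Q) = (-296.841)(4/1649.117).
|ε| < 1, so demand is inelastic at this price.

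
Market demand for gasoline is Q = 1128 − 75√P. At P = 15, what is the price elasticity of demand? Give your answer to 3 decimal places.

-0.173

At P = 15, Q = 837.526.
dQ/dP = −75/(2√P) = -9.682.
ε = (dQ/dP)(P/Q) = (-9.682)(15/837.526).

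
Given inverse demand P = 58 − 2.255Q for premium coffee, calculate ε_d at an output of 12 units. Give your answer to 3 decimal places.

At Q = 12, P = 58 − 2.255(12) = 30.94.
dP/dQ = −2.255, so dQ/dP = 1/(−2.255) = -0.443.
ε = (dQ/dP)(P/Q) = (-0.443)(30.94/12).

-1.143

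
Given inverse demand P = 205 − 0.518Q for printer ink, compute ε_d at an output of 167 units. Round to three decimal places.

At Q = 167, P = 205 − 0.518(167) = 118.49.
dP/dQ = −0.518, so dQ/dP = 1/(−0.518) = -1.931.
ε = (dQ/dP)(P/Q) = (-1.931)(118.49/167).

-1.370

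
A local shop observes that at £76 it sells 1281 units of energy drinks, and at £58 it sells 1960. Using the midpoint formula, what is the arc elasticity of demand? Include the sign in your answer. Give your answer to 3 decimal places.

ΔQ = 1960 − 1281 = 679; ΔP = 58 − 76 = -18.
Midpoints: P̄ = 67.00, Q̄ = 1620.5.
ε = (ΔQ/ΔP)(P̄/Q̄) = (679/-18)(67.00/1620.5).

-1.560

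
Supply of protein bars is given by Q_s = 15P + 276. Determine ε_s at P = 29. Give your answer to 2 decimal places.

0.61

At P = 29, Q_s = 711.
dQ_s/dP = 15.
ε_s = (dQ_s/dP)(P/Q_s) = (15)(29/711).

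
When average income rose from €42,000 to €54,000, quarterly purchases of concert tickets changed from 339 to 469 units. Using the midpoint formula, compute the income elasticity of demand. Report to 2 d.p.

ΔQ = 130, ΔI = 12000. Midpoints: Ī = 48,000, Q̄ = 404.0.
ε_I = (ΔQ/ΔI)(Ī/Q̄) = (130/12000)(48000/404.0).
ε_I > 0, so the good is normal.

1.29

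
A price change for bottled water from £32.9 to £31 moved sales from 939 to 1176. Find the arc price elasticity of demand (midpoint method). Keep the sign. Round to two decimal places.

ΔQ = 1176 − 939 = 237; ΔP = 31 − 32.9 = -1.9.
Midpoints: P̄ = 31.95, Q̄ = 1057.5.
ε = (ΔQ/ΔP)(P̄/Q̄) = (237/-1.9)(31.95/1057.5).

-3.77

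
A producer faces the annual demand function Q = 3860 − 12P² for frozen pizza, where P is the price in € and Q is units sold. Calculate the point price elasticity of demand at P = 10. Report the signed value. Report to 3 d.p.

-0.902

At P = 10, Q = 2660.
dQ/dP = −24P = -240.
ε = (dQ/dP)(P/Q) = (-240)(10/2660).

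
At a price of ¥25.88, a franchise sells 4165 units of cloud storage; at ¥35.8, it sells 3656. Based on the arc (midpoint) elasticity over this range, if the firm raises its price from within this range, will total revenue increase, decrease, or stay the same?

increase

Arc ε = (-509/9.92)(30.84/3910.5) ≈ -0.405.
|ε| = 0.40 < 1, so demand is inelastic. A price rise therefore raises total revenue.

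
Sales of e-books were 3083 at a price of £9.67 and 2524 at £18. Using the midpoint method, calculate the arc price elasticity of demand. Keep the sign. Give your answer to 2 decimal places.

ΔQ = 2524 − 3083 = -559; ΔP = 18 − 9.67 = 8.33.
Midpoints: P̄ = 13.84, Q̄ = 2803.5.
ε = (ΔQ/ΔP)(P̄/Q̄) = (-559/8.33)(13.84/2803.5).

-0.33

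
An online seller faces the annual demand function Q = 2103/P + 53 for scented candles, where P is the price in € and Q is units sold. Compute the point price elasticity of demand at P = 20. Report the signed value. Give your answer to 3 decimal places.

At P = 20, Q = 158.150.
dQ/dP = −2103/P² = -5.258.
ε = (dQ/dP)(P/Q) = (-5.258)(20/158.150).
|ε| < 1, so demand is inelastic at this price.

-0.665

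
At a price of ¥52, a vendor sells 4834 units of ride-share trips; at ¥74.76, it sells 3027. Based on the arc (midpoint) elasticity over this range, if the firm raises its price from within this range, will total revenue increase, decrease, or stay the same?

decrease

Arc ε = (-1807/22.76)(63.38/3930.5) ≈ -1.280.
|ε| = 1.28 > 1, so demand is elastic. A price rise therefore reduces total revenue.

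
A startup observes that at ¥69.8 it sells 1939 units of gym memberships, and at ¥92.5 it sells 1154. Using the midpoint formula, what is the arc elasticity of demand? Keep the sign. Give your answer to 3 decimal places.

-1.815

ΔQ = 1154 − 1939 = -785; ΔP = 92.5 − 69.8 = 22.7.
Midpoints: P̄ = 81.15, Q̄ = 1546.5.
ε = (ΔQ/ΔP)(P̄/Q̄) = (-785/22.7)(81.15/1546.5).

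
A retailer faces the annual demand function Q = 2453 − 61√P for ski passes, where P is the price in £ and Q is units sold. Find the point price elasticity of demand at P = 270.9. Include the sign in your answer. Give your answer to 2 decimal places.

At P = 270.9, Q = 1448.999.
dQ/dP = −61/(2√P) = -1.853.
ε = (dQ/dP)(P/Q) = (-1.853)(270.9/1448.999).

-0.35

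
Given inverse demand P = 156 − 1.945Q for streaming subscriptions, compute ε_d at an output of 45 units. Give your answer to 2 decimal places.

-0.78

At Q = 45, P = 156 − 1.945(45) = 68.47.
dP/dQ = −1.945, so dQ/dP = 1/(−1.945) = -0.514.
ε = (dQ/dP)(P/Q) = (-0.514)(68.47/45).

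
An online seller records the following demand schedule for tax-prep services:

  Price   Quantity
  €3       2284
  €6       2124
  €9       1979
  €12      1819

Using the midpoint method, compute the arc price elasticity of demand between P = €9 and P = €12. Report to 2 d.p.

At P = 9, Q = 1979; at P = 12, Q = 1819.
ΔQ = -160, ΔP = 3. Midpoints: P̄ = 10.50, Q̄ = 1899.0.
ε = (ΔQ/ΔP)(P̄/Q̄) = (-160/3)(10.50/1899.0).

-0.29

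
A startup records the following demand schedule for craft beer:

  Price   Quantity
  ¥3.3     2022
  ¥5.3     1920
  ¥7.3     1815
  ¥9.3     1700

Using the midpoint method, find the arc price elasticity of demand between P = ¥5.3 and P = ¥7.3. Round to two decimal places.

-0.18

At P = 5.3, Q = 1920; at P = 7.3, Q = 1815.
ΔQ = -105, ΔP = 2.0. Midpoints: P̄ = 6.30, Q̄ = 1867.5.
ε = (ΔQ/ΔP)(P̄/Q̄) = (-105/2.0)(6.30/1867.5).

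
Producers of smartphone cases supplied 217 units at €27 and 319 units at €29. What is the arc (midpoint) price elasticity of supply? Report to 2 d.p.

5.33

ΔQ = 319 − 217 = 102; ΔP = 29 − 27 = 2.
Midpoints: P̄ = 28.00, Q̄ = 268.0.
ε_s = (ΔQ/ΔP)(P̄/Q̄) = (102/2)(28.00/268.0).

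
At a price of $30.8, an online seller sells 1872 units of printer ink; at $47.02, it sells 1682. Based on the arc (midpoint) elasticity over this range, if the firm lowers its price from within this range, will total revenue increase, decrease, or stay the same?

Arc ε = (-190/16.22)(38.91/1777.0) ≈ -0.256.
|ε| = 0.26 < 1, so demand is inelastic. A price cut therefore reduces total revenue.

decrease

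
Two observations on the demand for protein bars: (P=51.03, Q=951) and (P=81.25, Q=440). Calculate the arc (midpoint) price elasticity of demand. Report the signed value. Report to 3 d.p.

-1.608

ΔQ = 440 − 951 = -511; ΔP = 81.25 − 51.03 = 30.22.
Midpoints: P̄ = 66.14, Q̄ = 695.5.
ε = (ΔQ/ΔP)(P̄/Q̄) = (-511/30.22)(66.14/695.5).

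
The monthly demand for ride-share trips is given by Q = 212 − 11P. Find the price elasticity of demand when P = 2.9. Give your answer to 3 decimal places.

At P = 2.9, Q = 180.100.
dQ/dP = −11.
ε = (dQ/dP)(P/Q) = (-11)(2.9/180.100).

-0.177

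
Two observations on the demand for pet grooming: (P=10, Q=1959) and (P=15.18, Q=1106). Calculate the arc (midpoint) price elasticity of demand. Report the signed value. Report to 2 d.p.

ΔQ = 1106 − 1959 = -853; ΔP = 15.18 − 10 = 5.18.
Midpoints: P̄ = 12.59, Q̄ = 1532.5.
ε = (ΔQ/ΔP)(P̄/Q̄) = (-853/5.18)(12.59/1532.5).

-1.35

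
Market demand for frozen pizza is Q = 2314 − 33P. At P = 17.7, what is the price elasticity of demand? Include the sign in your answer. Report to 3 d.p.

At P = 17.7, Q = 1729.900.
dQ/dP = −33.
ε = (dQ/dP)(P/Q) = (-33)(17.7/1729.900).

-0.338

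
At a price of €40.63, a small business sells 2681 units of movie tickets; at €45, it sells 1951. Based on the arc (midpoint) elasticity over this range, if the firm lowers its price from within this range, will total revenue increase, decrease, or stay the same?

increase

Arc ε = (-730/4.37)(42.81/2316.0) ≈ -3.088.
|ε| = 3.09 > 1, so demand is elastic. A price cut therefore raises total revenue.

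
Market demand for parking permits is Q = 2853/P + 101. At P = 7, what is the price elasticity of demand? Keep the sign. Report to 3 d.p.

At P = 7, Q = 508.571.
dQ/dP = −2853/P² = -58.224.
ε = (dQ/dP)(P/Q) = (-58.224)(7/508.571).

-0.801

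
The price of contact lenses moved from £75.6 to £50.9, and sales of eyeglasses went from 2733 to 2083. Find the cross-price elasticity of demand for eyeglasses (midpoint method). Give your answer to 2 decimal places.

0.69

ΔQ_x = 2083 − 2733 = -650; ΔP_y = 50.9 − 75.6 = -24.7.
Midpoints: P̄_y = 63.25, Q̄_x = 2408.0.
ε_xy = (ΔQ_x/ΔP_y)(P̄_y/Q̄_x) = (-650/-24.7)(63.25/2408.0).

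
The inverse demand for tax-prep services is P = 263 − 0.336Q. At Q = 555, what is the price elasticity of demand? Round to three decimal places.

At Q = 555, P = 263 − 0.336(555) = 76.52.
dP/dQ = −0.336, so dQ/dP = 1/(−0.336) = -2.976.
ε = (dQ/dP)(P/Q) = (-2.976)(76.52/555).

-0.410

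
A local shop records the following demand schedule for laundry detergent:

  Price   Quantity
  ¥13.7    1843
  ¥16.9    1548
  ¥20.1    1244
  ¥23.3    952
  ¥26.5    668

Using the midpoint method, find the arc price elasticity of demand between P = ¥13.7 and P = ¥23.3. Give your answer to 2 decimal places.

At P = 13.7, Q = 1843; at P = 23.3, Q = 952.
ΔQ = -891, ΔP = 9.6. Midpoints: P̄ = 18.50, Q̄ = 1397.5.
ε = (ΔQ/ΔP)(P̄/Q̄) = (-891/9.6)(18.50/1397.5).

-1.23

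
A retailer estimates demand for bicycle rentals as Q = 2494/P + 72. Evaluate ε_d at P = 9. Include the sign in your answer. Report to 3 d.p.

-0.794

At P = 9, Q = 349.111.
dQ/dP = −2494/P² = -30.790.
ε = (dQ/dP)(P/Q) = (-30.790)(9/349.111).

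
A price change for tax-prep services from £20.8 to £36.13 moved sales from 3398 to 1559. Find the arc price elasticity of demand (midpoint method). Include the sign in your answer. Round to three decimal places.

ΔQ = 1559 − 3398 = -1839; ΔP = 36.13 − 20.8 = 15.33.
Midpoints: P̄ = 28.47, Q̄ = 2478.5.
ε = (ΔQ/ΔP)(P̄/Q̄) = (-1839/15.33)(28.47/2478.5).

-1.378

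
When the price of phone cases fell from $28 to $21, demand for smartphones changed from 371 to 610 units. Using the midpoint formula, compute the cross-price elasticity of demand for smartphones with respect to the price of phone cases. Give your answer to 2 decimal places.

ΔQ_x = 610 − 371 = 239; ΔP_y = 21 − 28 = -7.
Midpoints: P̄_y = 24.50, Q̄_x = 490.5.
ε_xy = (ΔQ_x/ΔP_y)(P̄_y/Q̄_x) = (239/-7)(24.50/490.5).

-1.71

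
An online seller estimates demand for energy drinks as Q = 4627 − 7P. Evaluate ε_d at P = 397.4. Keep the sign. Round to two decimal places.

At P = 397.4, Q = 1845.200.
dQ/dP = −7.
ε = (dQ/dP)(P/Q) = (-7)(397.4/1845.200).
|ε| > 1, so demand is elastic at this price.

-1.51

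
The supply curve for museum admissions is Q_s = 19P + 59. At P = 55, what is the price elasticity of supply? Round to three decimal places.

0.947

At P = 55, Q_s = 1104.
dQ_s/dP = 19.
ε_s = (dQ_s/dP)(P/Q_s) = (19)(55/1104).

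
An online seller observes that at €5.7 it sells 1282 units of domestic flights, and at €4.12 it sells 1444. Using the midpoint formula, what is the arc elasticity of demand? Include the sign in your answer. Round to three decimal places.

-0.369

ΔQ = 1444 − 1282 = 162; ΔP = 4.12 − 5.7 = -1.58.
Midpoints: P̄ = 4.91, Q̄ = 1363.0.
ε = (ΔQ/ΔP)(P̄/Q̄) = (162/-1.58)(4.91/1363.0).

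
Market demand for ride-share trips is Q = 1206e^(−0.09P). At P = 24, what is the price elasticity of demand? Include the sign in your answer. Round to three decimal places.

At P = 24, Q = 139.082.
dQ/dP = −0.09·1206e^(−0.09P) = −0.09Q = -12.517.
ε = (dQ/dP)(P/Q) = (-12.517)(24/139.082).
|ε| > 1, so demand is elastic at this price.

-2.160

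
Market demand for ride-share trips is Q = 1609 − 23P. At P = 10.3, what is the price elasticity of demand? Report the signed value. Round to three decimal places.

-0.173

At P = 10.3, Q = 1372.100.
dQ/dP = −23.
ε = (dQ/dP)(P/Q) = (-23)(10.3/1372.100).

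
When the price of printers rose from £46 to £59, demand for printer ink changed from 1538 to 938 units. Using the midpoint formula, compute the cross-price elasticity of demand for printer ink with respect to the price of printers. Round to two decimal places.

ΔQ_x = 938 − 1538 = -600; ΔP_y = 59 − 46 = 13.
Midpoints: P̄_y = 52.50, Q̄_x = 1238.0.
ε_xy = (ΔQ_x/ΔP_y)(P̄_y/Q̄_x) = (-600/13)(52.50/1238.0).
ε_xy < 0, so the goods are complements.

-1.96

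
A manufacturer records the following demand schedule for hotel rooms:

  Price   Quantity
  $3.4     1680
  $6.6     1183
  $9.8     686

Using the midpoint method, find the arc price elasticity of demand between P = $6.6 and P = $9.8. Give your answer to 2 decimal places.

At P = 6.6, Q = 1183; at P = 9.8, Q = 686.
ΔQ = -497, ΔP = 3.2. Midpoints: P̄ = 8.20, Q̄ = 934.5.
ε = (ΔQ/ΔP)(P̄/Q̄) = (-497/3.2)(8.20/934.5).

-1.36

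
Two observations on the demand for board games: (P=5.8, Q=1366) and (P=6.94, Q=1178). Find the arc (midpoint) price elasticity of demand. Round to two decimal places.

ΔQ = 1178 − 1366 = -188; ΔP = 6.94 − 5.8 = 1.14.
Midpoints: P̄ = 6.37, Q̄ = 1272.0.
ε = (ΔQ/ΔP)(P̄/Q̄) = (-188/1.14)(6.37/1272.0).

-0.83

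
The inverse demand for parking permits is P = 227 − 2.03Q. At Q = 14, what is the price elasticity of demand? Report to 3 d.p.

At Q = 14, P = 227 − 2.03(14) = 198.58.
dP/dQ = −2.03, so dQ/dP = 1/(−2.03) = -0.493.
ε = (dQ/dP)(P/Q) = (-0.493)(198.58/14).

-6.987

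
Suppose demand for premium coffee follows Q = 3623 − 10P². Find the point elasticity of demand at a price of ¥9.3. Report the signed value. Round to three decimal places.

At P = 9.3, Q = 2758.100.
dQ/dP = −20P = -186.
ε = (dQ/dP)(P/Q) = (-186)(9.3/2758.100).
|ε| < 1, so demand is inelastic at this price.

-0.627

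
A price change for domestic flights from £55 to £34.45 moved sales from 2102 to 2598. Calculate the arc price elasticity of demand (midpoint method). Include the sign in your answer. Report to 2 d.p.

ΔQ = 2598 − 2102 = 496; ΔP = 34.45 − 55 = -20.55.
Midpoints: P̄ = 44.73, Q̄ = 2350.0.
ε = (ΔQ/ΔP)(P̄/Q̄) = (496/-20.55)(44.73/2350.0).

-0.46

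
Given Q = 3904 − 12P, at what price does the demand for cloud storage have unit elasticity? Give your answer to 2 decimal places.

162.67

For linear demand Q = a − bP, ε = −bP/(a − bP). |ε| = 1 when bP = a − bP, i.e. P = a/(2b).
P = 3904/(2·12) = 3904/24 = 162.6667.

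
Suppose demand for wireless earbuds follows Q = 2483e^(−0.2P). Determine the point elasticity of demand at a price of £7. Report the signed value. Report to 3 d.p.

-1.400

At P = 7, Q = 612.300.
dQ/dP = −0.2·2483e^(−0.2P) = −0.2Q = -122.460.
ε = (dQ/dP)(P/Q) = (-122.460)(7/612.300).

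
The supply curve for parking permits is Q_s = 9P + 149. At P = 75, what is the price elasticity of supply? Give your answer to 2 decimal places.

0.82

At P = 75, Q_s = 824.
dQ_s/dP = 9.
ε_s = (dQ_s/dP)(P/Q_s) = (9)(75/824).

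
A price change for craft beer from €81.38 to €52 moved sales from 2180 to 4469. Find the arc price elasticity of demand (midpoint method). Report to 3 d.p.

-1.563

ΔQ = 4469 − 2180 = 2289; ΔP = 52 − 81.38 = -29.38.
Midpoints: P̄ = 66.69, Q̄ = 3324.5.
ε = (ΔQ/ΔP)(P̄/Q̄) = (2289/-29.38)(66.69/3324.5).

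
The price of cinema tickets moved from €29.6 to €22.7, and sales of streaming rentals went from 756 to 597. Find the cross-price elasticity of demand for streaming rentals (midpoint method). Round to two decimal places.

ΔQ_x = 597 − 756 = -159; ΔP_y = 22.7 − 29.6 = -6.9.
Midpoints: P̄_y = 26.15, Q̄_x = 676.5.
ε_xy = (ΔQ_x/ΔP_y)(P̄_y/Q̄_x) = (-159/-6.9)(26.15/676.5).
ε_xy > 0, so the goods are substitutes.

0.89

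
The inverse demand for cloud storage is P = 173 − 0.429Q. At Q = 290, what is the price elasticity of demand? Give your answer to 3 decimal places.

-0.391

At Q = 290, P = 173 − 0.429(290) = 48.59.
dP/dQ = −0.429, so dQ/dP = 1/(−0.429) = -2.331.
ε = (dQ/dP)(P/Q) = (-2.331)(48.59/290).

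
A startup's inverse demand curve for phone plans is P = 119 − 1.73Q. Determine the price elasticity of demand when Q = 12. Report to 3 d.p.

-4.732

At Q = 12, P = 119 − 1.73(12) = 98.24.
dP/dQ = −1.73, so dQ/dP = 1/(−1.73) = -0.578.
ε = (dQ/dP)(P/Q) = (-0.578)(98.24/12).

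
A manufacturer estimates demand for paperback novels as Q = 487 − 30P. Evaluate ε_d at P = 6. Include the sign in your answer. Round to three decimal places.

-0.586

At P = 6, Q = 307.
dQ/dP = −30.
ε = (dQ/dP)(P/Q) = (-30)(6/307).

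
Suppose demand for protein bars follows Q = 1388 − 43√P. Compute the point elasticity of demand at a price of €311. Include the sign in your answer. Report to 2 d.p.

At P = 311, Q = 629.687.
dQ/dP = −43/(2√P) = -1.219.
ε = (dQ/dP)(P/Q) = (-1.219)(311/629.687).
|ε| < 1, so demand is inelastic at this price.

-0.60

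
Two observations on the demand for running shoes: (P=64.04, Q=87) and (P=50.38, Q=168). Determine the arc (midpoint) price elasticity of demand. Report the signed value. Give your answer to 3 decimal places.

ΔQ = 168 − 87 = 81; ΔP = 50.38 − 64.04 = -13.66.
Midpoints: P̄ = 57.21, Q̄ = 127.5.
ε = (ΔQ/ΔP)(P̄/Q̄) = (81/-13.66)(57.21/127.5).

-2.661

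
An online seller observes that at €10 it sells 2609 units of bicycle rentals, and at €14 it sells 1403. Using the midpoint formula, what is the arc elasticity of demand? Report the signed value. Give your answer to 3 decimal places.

ΔQ = 1403 − 2609 = -1206; ΔP = 14 − 10 = 4.
Midpoints: P̄ = 12.00, Q̄ = 2006.0.
ε = (ΔQ/ΔP)(P̄/Q̄) = (-1206/4)(12.00/2006.0).

-1.804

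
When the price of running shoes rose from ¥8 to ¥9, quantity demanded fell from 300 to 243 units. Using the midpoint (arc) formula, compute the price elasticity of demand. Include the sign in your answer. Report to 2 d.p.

ΔQ = 243 − 300 = -57; ΔP = 9 − 8 = 1.
Midpoints: P̄ = 8.50, Q̄ = 271.5.
ε = (ΔQ/ΔP)(P̄/Q̄) = (-57/1)(8.50/271.5).

-1.78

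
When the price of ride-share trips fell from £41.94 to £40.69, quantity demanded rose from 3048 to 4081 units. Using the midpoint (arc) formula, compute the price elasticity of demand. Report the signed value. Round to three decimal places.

-9.579

ΔQ = 4081 − 3048 = 1033; ΔP = 40.69 − 41.94 = -1.25.
Midpoints: P̄ = 41.31, Q̄ = 3564.5.
ε = (ΔQ/ΔP)(P̄/Q̄) = (1033/-1.25)(41.31/3564.5).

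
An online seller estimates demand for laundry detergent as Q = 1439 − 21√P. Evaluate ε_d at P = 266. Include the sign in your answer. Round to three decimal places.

At P = 266, Q = 1096.500.
dQ/dP = −21/(2√P) = -0.644.
ε = (dQ/dP)(P/Q) = (-0.644)(266/1096.500).
|ε| < 1, so demand is inelastic at this price.

-0.156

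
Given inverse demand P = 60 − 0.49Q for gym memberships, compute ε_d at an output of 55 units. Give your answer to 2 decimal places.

-1.23

At Q = 55, P = 60 − 0.49(55) = 33.05.
dP/dQ = −0.49, so dQ/dP = 1/(−0.49) = -2.041.
ε = (dQ/dP)(P/Q) = (-2.041)(33.05/55).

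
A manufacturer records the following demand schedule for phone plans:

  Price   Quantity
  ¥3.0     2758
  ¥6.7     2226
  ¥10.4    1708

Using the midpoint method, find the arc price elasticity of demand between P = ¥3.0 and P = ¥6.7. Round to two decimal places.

At P = 3.0, Q = 2758; at P = 6.7, Q = 2226.
ΔQ = -532, ΔP = 3.7. Midpoints: P̄ = 4.85, Q̄ = 2492.0.
ε = (ΔQ/ΔP)(P̄/Q̄) = (-532/3.7)(4.85/2492.0).

-0.28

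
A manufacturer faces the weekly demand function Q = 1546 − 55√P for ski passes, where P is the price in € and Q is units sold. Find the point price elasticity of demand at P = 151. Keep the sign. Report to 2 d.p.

-0.39

At P = 151, Q = 870.149.
dQ/dP = −55/(2√P) = -2.238.
ε = (dQ/dP)(P/Q) = (-2.238)(151/870.149).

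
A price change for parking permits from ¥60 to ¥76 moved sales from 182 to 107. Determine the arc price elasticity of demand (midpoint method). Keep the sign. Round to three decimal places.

ΔQ = 107 − 182 = -75; ΔP = 76 − 60 = 16.
Midpoints: P̄ = 68.00, Q̄ = 144.5.
ε = (ΔQ/ΔP)(P̄/Q̄) = (-75/16)(68.00/144.5).

-2.206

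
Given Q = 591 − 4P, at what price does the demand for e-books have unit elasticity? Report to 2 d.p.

73.88

For linear demand Q = a − bP, ε = −bP/(a − bP). |ε| = 1 when bP = a − bP, i.e. P = a/(2b).
P = 591/(2·4) = 591/8 = 73.8750.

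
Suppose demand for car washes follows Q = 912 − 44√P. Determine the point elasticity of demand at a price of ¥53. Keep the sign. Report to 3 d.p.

At P = 53, Q = 591.675.
dQ/dP = −44/(2√P) = -3.022.
ε = (dQ/dP)(P/Q) = (-3.022)(53/591.675).

-0.271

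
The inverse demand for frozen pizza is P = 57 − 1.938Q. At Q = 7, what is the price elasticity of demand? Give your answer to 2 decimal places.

At Q = 7, P = 57 − 1.938(7) = 43.43.
dP/dQ = −1.938, so dQ/dP = 1/(−1.938) = -0.516.
ε = (dQ/dP)(P/Q) = (-0.516)(43.43/7).

-3.20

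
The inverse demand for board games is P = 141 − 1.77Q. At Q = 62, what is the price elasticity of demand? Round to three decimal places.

-0.285

At Q = 62, P = 141 − 1.77(62) = 31.26.
dP/dQ = −1.77, so dQ/dP = 1/(−1.77) = -0.565.
ε = (dQ/dP)(P/Q) = (-0.565)(31.26/62).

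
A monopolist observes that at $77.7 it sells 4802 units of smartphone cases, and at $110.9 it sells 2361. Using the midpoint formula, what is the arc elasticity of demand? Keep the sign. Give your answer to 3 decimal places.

ΔQ = 2361 − 4802 = -2441; ΔP = 110.9 − 77.7 = 33.2.
Midpoints: P̄ = 94.30, Q̄ = 3581.5.
ε = (ΔQ/ΔP)(P̄/Q̄) = (-2441/33.2)(94.30/3581.5).

-1.936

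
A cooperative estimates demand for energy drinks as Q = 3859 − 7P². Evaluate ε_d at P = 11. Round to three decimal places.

At P = 11, Q = 3012.
dQ/dP = −14P = -154.
ε = (dQ/dP)(P/Q) = (-154)(11/3012).

-0.562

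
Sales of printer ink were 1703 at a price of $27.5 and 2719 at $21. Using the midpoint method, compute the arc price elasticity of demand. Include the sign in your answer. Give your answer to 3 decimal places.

-1.714

ΔQ = 2719 − 1703 = 1016; ΔP = 21 − 27.5 = -6.5.
Midpoints: P̄ = 24.25, Q̄ = 2211.0.
ε = (ΔQ/ΔP)(P̄/Q̄) = (1016/-6.5)(24.25/2211.0).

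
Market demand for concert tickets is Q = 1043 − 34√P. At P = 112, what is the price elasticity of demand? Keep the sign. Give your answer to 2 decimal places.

-0.26

At P = 112, Q = 683.178.
dQ/dP = −34/(2√P) = -1.606.
ε = (dQ/dP)(P/Q) = (-1.606)(112/683.178).
|ε| < 1, so demand is inelastic at this price.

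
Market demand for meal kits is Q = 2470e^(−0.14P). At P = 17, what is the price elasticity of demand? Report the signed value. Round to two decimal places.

-2.38

At P = 17, Q = 228.600.
dQ/dP = −0.14·2470e^(−0.14P) = −0.14Q = -32.004.
ε = (dQ/dP)(P/Q) = (-32.004)(17/228.600).
|ε| > 1, so demand is elastic at this price.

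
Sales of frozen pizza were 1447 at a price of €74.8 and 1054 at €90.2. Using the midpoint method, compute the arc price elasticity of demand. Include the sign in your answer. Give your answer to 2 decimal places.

ΔQ = 1054 − 1447 = -393; ΔP = 90.2 − 74.8 = 15.4.
Midpoints: P̄ = 82.50, Q̄ = 1250.5.
ε = (ΔQ/ΔP)(P̄/Q̄) = (-393/15.4)(82.50/1250.5).

-1.68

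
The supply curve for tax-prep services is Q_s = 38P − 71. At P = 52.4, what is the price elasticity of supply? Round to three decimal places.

At P = 52.4, Q_s = 1920.20.
dQ_s/dP = 38.
ε_s = (dQ_s/dP)(P/Q_s) = (38)(52.4/1920.20).

1.037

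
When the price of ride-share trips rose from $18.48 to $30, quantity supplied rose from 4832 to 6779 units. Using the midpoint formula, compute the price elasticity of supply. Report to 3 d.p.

0.706

ΔQ = 6779 − 4832 = 1947; ΔP = 30 − 18.48 = 11.52.
Midpoints: P̄ = 24.24, Q̄ = 5805.5.
ε_s = (ΔQ/ΔP)(P̄/Q̄) = (1947/11.52)(24.24/5805.5).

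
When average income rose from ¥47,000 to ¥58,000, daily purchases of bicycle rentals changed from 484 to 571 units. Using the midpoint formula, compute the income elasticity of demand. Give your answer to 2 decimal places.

0.79

ΔQ = 87, ΔI = 11000. Midpoints: Ī = 52,500, Q̄ = 527.5.
ε_I = (ΔQ/ΔI)(Ī/Q̄) = (87/11000)(52500/527.5).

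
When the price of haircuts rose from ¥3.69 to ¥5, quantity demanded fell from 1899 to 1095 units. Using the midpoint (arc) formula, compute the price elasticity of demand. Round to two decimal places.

ΔQ = 1095 − 1899 = -804; ΔP = 5 − 3.69 = 1.31.
Midpoints: P̄ = 4.34, Q̄ = 1497.0.
ε = (ΔQ/ΔP)(P̄/Q̄) = (-804/1.31)(4.34/1497.0).

-1.78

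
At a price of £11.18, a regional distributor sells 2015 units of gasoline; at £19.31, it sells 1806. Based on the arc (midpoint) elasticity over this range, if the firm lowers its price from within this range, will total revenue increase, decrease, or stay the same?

decrease

Arc ε = (-209/8.13)(15.24/1910.5) ≈ -0.205.
|ε| = 0.21 < 1, so demand is inelastic. A price cut therefore reduces total revenue.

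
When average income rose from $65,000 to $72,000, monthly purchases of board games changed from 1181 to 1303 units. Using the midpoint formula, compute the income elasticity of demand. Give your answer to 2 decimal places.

ΔQ = 122, ΔI = 7000. Midpoints: Ī = 68,500, Q̄ = 1242.0.
ε_I = (ΔQ/ΔI)(Ī/Q̄) = (122/7000)(68500/1242.0).

0.96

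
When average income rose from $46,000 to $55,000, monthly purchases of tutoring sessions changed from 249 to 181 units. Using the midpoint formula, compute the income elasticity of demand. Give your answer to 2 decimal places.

-1.77

ΔQ = -68, ΔI = 9000. Midpoints: Ī = 50,500, Q̄ = 215.0.
ε_I = (ΔQ/ΔI)(Ī/Q̄) = (-68/9000)(50500/215.0).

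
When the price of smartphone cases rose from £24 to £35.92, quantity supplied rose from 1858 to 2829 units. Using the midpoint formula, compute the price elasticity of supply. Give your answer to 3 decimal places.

ΔQ = 2829 − 1858 = 971; ΔP = 35.92 − 24 = 11.92.
Midpoints: P̄ = 29.96, Q̄ = 2343.5.
ε_s = (ΔQ/ΔP)(P̄/Q̄) = (971/11.92)(29.96/2343.5).

1.041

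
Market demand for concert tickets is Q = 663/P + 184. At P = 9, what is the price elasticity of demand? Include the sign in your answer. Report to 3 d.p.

At P = 9, Q = 257.667.
dQ/dP = −663/P² = -8.185.
ε = (dQ/dP)(P/Q) = (-8.185)(9/257.667).
|ε| < 1, so demand is inelastic at this price.

-0.286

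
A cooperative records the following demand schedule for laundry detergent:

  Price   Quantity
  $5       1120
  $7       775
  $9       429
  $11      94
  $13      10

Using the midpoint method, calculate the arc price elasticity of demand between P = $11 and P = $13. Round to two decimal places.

-9.69

At P = 11, Q = 94; at P = 13, Q = 10.
ΔQ = -84, ΔP = 2. Midpoints: P̄ = 12.00, Q̄ = 52.0.
ε = (ΔQ/ΔP)(P̄/Q̄) = (-84/2)(12.00/52.0).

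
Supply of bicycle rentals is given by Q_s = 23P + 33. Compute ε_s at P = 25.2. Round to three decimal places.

0.946

At P = 25.2, Q_s = 612.60.
dQ_s/dP = 23.
ε_s = (dQ_s/dP)(P/Q_s) = (23)(25.2/612.60).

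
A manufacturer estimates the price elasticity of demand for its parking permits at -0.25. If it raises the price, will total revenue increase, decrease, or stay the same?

increase

|ε| = 0.25 < 1, so demand is inelastic. A price rise therefore raises total revenue.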